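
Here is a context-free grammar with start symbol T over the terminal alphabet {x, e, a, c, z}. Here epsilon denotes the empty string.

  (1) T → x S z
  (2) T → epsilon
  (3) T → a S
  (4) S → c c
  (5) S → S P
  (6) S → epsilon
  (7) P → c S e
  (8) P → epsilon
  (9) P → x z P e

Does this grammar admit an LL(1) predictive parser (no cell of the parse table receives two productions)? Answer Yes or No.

FIRST(T) = {epsilon, a, x}
FIRST(S) = {epsilon, c, x}
FIRST(P) = {epsilon, c, x}
FOLLOW(T) = {$}
FOLLOW(S) = {$, c, e, x, z}
FOLLOW(P) = {$, c, e, x, z}
Cell M[P, c] receives both P → c S e and P → epsilon — the grammar is not LL(1).

No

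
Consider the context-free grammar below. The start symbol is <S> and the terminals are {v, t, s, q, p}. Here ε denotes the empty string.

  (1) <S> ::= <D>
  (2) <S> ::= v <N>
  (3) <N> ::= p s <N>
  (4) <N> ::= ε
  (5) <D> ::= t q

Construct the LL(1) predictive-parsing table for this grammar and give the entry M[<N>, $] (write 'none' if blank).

FIRST(<N>): from <N>::=p s <N> we get {p}; from <N>::=ε we get {ε}. So FIRST(<N>) = {ε, p}.
FIRST(<D>): from <D>::=t q we get {t}. So FIRST(<D>) = {t}.
FIRST(<S>): from <S>::=<D> we get {t}; from <S>::=v <N> we get {v}. So FIRST(<S>) = {t, v}.
FOLLOW(<S>) includes $ since <S> is the start symbol.
FOLLOW(<S>): <S> appears on no right-hand side. Thus FOLLOW(<S>) = {$}.
FOLLOW(<N>): in <S>::=v <N>, the suffix after <N> is empty, so FOLLOW(<N>) ⊇ FOLLOW(<S>) = {$}; in <N>::=p s <N>, the suffix after <N> is empty (adds nothing new). Thus FOLLOW(<N>) = {$}.
For <N> ::= p s <N>: FIRST(p s <N>) = {p}, so it goes in M[<N>, t] for t ∈ {p}.
For <N> ::= ε: FIRST(ε) = {ε}, so it goes in M[<N>, t] for t ∈ {}; since ε ∈ FIRST, also for every t ∈ FOLLOW(<N>) = {$}.

<N> ::= ε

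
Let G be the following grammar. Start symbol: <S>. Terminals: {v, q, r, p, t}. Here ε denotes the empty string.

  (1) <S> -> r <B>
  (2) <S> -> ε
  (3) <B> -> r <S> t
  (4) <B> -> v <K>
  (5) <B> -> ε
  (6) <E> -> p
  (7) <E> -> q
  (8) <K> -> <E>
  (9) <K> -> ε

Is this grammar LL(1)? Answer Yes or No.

FIRST(<S>) = {ε, r}
FIRST(<B>) = {ε, r, v}
FIRST(<E>) = {p, q}
FIRST(<K>) = {ε, p, q}
FOLLOW(<S>) = {$, t}
FOLLOW(<B>) = {$, t}
FOLLOW(<E>) = {$, t}
FOLLOW(<K>) = {$, t}
Each cell of M receives at most one production.

Yes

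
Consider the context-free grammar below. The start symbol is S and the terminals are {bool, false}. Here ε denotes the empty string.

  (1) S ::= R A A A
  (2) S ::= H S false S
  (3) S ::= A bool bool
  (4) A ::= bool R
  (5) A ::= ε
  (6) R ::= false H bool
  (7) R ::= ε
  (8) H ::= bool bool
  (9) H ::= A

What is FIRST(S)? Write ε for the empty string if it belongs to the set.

{ε, bool, false}

FIRST(A) = {ε, bool}
FIRST(R) = {ε, false}
FIRST(H) = {ε, bool}  (via A)
FIRST(S) = {ε, bool, false}  (via R A A A, H S false S, A bool bool)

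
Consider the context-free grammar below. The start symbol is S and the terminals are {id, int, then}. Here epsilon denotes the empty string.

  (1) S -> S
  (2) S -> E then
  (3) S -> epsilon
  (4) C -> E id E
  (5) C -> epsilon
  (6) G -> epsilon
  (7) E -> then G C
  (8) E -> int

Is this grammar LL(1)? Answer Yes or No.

No

FIRST(S) = {epsilon, int, then}
FIRST(C) = {epsilon, int, then}
FIRST(G) = {epsilon}
FIRST(E) = {int, then}
FOLLOW(S) = {$}
FOLLOW(C) = {id, then}
FOLLOW(G) = {id, int, then}
FOLLOW(E) = {id, then}
Cell M[C, then] receives both C -> E id E and C -> epsilon — the grammar is not LL(1).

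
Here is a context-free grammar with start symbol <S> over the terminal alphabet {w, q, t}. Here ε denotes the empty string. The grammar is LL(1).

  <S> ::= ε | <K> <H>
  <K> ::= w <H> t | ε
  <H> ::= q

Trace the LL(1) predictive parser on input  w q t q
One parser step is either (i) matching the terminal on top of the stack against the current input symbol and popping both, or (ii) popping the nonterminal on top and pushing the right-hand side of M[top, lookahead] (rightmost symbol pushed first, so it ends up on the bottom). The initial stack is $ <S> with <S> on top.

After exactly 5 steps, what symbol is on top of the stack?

     Stack          Input      Action
  1  $ <S>          w q t q $  expand <S> ::= <K> <H>
  2  $ <H> <K>      w q t q $  expand <K> ::= w <H> t
  3  $ <H> t <H> w  w q t q $  match w
  4  $ <H> t <H>    q t q $    expand <H> ::= q
  5  $ <H> t q      q t q $    match q
Stack after step 5: $ <H> t (top = t).

t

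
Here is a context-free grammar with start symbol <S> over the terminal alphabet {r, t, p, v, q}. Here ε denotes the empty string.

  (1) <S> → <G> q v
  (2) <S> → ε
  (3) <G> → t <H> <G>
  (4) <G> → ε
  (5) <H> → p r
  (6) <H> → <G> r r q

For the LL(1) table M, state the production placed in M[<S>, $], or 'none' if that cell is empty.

<S> → ε

FIRST(<G>) = {ε, t}
FIRST(<S>) = {ε, q, t}  (via <G> q v)
FIRST(<H>) = {p, r, t}  (via <G> r r q)
FOLLOW(<S>) includes $ since <S> is the start symbol.
FOLLOW(<S>): <S> appears on no right-hand side. Thus FOLLOW(<S>) = {$}.
For <S> → <G> q v: FIRST(<G> q v) = {q, t}, so it goes in M[<S>, t] for t ∈ {q, t}.
For <S> → ε: FIRST(ε) = {ε}, so it goes in M[<S>, t] for t ∈ {}; since ε ∈ FIRST, also for every t ∈ FOLLOW(<S>) = {$}.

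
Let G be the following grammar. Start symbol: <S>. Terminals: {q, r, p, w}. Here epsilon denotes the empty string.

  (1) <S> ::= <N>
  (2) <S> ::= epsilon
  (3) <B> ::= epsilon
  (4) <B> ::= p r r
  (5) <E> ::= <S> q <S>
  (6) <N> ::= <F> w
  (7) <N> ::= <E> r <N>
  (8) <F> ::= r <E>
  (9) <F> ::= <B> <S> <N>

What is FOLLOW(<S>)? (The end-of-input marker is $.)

FIRST(<B>) = {epsilon, p}
FIRST(<S>) = {epsilon, p, q, r}  (via <N>)
FIRST(<E>) = {p, q, r}  (via <S> q <S>)
FIRST(<N>) = {p, q, r}  (via <F> w, <E> r <N>)
FIRST(<F>) = {p, q, r}  (via <B> <S> <N>)
FOLLOW(<S>) includes $ since <S> is the start symbol.
FOLLOW(<B>): in <F>::=<B> <S> <N>, <B> is followed by <S> <N> with FIRST {p, q, r}. Thus FOLLOW(<B>) = {p, q, r}.
FOLLOW(<F>): in <N>::=<F> w, <F> is followed by w with FIRST {w}. Thus FOLLOW(<F>) = {w}.
FOLLOW(<E>): in <N>::=<E> r <N>, <E> is followed by r <N> with FIRST {r}; in <F>::=r <E>, the suffix after <E> is empty, so FOLLOW(<E>) ⊇ FOLLOW(<F>) = {w}. Thus FOLLOW(<E>) = {r, w}.
FOLLOW(<S>): in <E>::=<S> q <S> (occurrence 1), <S> is followed by q <S> with FIRST {q}; in <E>::=<S> q <S> (occurrence 2), the suffix after <S> is empty, so FOLLOW(<S>) ⊇ FOLLOW(<E>) = {r, w}; in <F>::=<B> <S> <N>, <S> is followed by <N> with FIRST {p, q, r}. Thus FOLLOW(<S>) = {$, p, q, r, w}.
FOLLOW(<N>): in <S>::=<N>, the suffix after <N> is empty, so FOLLOW(<N>) ⊇ FOLLOW(<S>) = {$, p, q, r, w}; in <N>::=<E> r <N>, the suffix after <N> is empty (adds nothing new); in <F>::=<B> <S> <N>, the suffix after <N> is empty, so FOLLOW(<N>) ⊇ FOLLOW(<F>) = {w}. Thus FOLLOW(<N>) = {$, p, q, r, w}.

{$, p, q, r, w}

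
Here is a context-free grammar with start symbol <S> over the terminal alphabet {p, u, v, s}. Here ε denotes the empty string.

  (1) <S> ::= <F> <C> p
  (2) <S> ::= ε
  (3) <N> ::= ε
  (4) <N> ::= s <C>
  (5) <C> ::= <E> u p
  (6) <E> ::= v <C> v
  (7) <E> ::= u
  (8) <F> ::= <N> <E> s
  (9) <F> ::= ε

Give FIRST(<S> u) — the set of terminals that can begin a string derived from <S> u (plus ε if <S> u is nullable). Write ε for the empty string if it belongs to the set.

{s, u, v}

FIRST(<N>): from <N>::=ε we get {ε}; from <N>::=s <C> we get {s}. So FIRST(<N>) = {ε, s}.
FIRST(<E>): from <E>::=v <C> v we get {v}; from <E>::=u we get {u}. So FIRST(<E>) = {u, v}.
FIRST(<C>): from <C>::=<E> u p we get {u, v}. So FIRST(<C>) = {u, v}.
FIRST(<F>): from <F>::=<N> <E> s we get {s, u, v}; from <F>::=ε we get {ε}. So FIRST(<F>) = {ε, s, u, v}.
FIRST(<S>): from <S>::=<F> <C> p we get {s, u, v}; from <S>::=ε we get {ε}. So FIRST(<S>) = {ε, s, u, v}.
FIRST(<S> u): take FIRST of each symbol in turn, carrying on past any symbol whose FIRST contains ε; result {s, u, v}.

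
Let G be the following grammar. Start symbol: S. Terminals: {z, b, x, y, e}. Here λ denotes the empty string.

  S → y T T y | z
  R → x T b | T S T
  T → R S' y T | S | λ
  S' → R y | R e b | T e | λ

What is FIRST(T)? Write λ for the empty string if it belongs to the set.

FIRST(S): from S→y T T y we get {y}; from S→z we get {z}. So FIRST(S) = {y, z}.
FIRST(R): from R→x T b we get {x}; from R→T S T we get {x, y, z}. So FIRST(R) = {x, y, z}.
FIRST(T): from T→R S' y T we get {x, y, z}; from T→S we get {y, z}; from T→λ we get {λ}. So FIRST(T) = {λ, x, y, z}.
FIRST(S'): from S'→R y we get {x, y, z}; from S'→R e b we get {x, y, z}; from S'→T e we get {e, x, y, z}; from S'→λ we get {λ}. So FIRST(S') = {λ, e, x, y, z}.

{λ, x, y, z}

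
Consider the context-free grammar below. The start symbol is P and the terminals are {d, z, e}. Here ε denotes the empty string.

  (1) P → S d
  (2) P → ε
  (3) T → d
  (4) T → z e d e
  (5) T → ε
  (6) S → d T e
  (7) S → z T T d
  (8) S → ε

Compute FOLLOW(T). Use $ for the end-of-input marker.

{d, e, z}

FIRST(T) = {ε, d, z}
FIRST(S) = {ε, d, z}
FIRST(P) = {ε, d, z}  (via S d)
FOLLOW(P) includes $ since P is the start symbol.
FOLLOW(P): P appears on no right-hand side. Thus FOLLOW(P) = {$}.
FOLLOW(T): in S→d T e, T is followed by e with FIRST {e}; in S→z T T d (occurrence 1), T is followed by T d with FIRST {d, z}; in S→z T T d (occurrence 2), T is followed by d with FIRST {d}. Thus FOLLOW(T) = {d, e, z}.
FOLLOW(S): in P→S d, S is followed by d with FIRST {d}. Thus FOLLOW(S) = {d}.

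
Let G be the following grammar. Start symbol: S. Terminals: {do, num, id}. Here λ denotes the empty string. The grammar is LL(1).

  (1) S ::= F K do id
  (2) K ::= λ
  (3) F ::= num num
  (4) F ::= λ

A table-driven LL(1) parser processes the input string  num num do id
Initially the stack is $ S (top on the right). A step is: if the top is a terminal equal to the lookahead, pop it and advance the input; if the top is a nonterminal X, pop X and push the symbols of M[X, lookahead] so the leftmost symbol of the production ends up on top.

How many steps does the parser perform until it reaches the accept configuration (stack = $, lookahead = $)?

7

     Stack              Input            Action
  1  $ S                num num do id $  expand S ::= F K do id
  2  $ id do K F        num num do id $  expand F ::= num num
  3  $ id do K num num  num num do id $  match num
  4  $ id do K num      num do id $      match num
  5  $ id do K          do id $          expand K ::= λ
  6  $ id do            do id $          match do
  7  $ id               id $             match id
Accept reached after 7 steps.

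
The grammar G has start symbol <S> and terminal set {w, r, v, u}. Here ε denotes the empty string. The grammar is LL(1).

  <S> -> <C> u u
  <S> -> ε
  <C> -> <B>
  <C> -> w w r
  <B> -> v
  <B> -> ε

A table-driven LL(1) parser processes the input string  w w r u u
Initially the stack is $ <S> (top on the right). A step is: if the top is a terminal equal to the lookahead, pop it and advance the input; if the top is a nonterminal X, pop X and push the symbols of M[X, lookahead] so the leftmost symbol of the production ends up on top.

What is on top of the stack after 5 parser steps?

step 1: stack=$ <S>  input=w w r u u $  — expand <S> -> <C> u u
step 2: stack=$ u u <C>  input=w w r u u $  — expand <C> -> w w r
step 3: stack=$ u u r w w  input=w w r u u $  — match w
step 4: stack=$ u u r w  input=w r u u $  — match w
step 5: stack=$ u u r  input=r u u $  — match r
Stack after step 5: $ u u (top = u).

u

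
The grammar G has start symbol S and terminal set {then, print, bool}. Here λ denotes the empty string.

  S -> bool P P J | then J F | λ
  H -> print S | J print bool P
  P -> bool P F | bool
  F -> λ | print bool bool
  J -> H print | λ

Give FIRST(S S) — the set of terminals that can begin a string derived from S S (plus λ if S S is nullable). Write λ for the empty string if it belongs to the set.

{λ, bool, then}

FIRST(S) = {λ, bool, then}
FIRST(P) = {bool}
FIRST(F) = {λ, print}
FIRST(H) = {print}  (via J print bool P)
FIRST(J) = {λ, print}  (via H print)
FIRST(S S): take FIRST of each symbol in turn, carrying on past any symbol whose FIRST contains λ; result {λ, bool, then}.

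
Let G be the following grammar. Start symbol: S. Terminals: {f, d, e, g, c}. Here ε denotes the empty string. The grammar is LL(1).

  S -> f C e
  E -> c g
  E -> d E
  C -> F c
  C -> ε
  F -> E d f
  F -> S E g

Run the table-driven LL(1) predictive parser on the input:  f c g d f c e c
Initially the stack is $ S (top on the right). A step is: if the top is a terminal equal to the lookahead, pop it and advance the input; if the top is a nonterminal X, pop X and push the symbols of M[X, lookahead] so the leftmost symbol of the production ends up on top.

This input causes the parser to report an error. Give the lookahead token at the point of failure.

c

step 1: stack=$ S  input=f c g d f c e c $  — expand S -> f C e
step 2: stack=$ e C f  input=f c g d f c e c $  — match f
step 3: stack=$ e C  input=c g d f c e c $  — expand C -> F c
step 4: stack=$ e c F  input=c g d f c e c $  — expand F -> E d f
step 5: stack=$ e c f d E  input=c g d f c e c $  — expand E -> c g
step 6: stack=$ e c f d g c  input=c g d f c e c $  — match c
step 7: stack=$ e c f d g  input=g d f c e c $  — match g
step 8: stack=$ e c f d  input=d f c e c $  — match d
step 9: stack=$ e c f  input=f c e c $  — match f
step 10: stack=$ e c  input=c e c $  — match c
step 11: stack=$ e  input=e c $  — match e
step 12: stack=$  input=c $  — error: stack empty but input remains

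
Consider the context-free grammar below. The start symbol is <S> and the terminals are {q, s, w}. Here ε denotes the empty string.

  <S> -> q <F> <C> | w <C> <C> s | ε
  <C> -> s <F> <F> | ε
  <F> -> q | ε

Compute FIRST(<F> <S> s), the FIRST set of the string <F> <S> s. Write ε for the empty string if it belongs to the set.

FIRST(<S>): from <S>->q <F> <C> we get {q}; from <S>->w <C> <C> s we get {w}; from <S>->ε we get {ε}. So FIRST(<S>) = {ε, q, w}.
FIRST(<C>): from <C>->s <F> <F> we get {s}; from <C>->ε we get {ε}. So FIRST(<C>) = {ε, s}.
FIRST(<F>): from <F>->q we get {q}; from <F>->ε we get {ε}. So FIRST(<F>) = {ε, q}.
FIRST(<F> <S> s): take FIRST of each symbol in turn, carrying on past any symbol whose FIRST contains ε; result {q, s, w}.

{q, s, w}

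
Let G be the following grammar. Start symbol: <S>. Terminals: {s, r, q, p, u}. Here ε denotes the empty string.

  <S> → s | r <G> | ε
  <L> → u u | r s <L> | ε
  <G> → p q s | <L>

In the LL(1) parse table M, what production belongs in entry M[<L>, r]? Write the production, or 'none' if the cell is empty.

FIRST(<S>): from <S>→s we get {s}; from <S>→r <G> we get {r}; from <S>→ε we get {ε}. So FIRST(<S>) = {ε, r, s}.
FIRST(<L>): from <L>→u u we get {u}; from <L>→r s <L> we get {r}; from <L>→ε we get {ε}. So FIRST(<L>) = {ε, r, u}.
FIRST(<G>): from <G>→p q s we get {p}; from <G>→<L> we get {ε, r, u}. So FIRST(<G>) = {ε, p, r, u}.
FOLLOW(<S>) includes $ since <S> is the start symbol.
FOLLOW(<G>): in <S>→r <G>, the suffix after <G> is empty, so FOLLOW(<G>) ⊇ FOLLOW(<S>) = {$}. Thus FOLLOW(<G>) = {$}.
FOLLOW(<L>): in <L>→r s <L>, the suffix after <L> is empty (adds nothing new); in <G>→<L>, the suffix after <L> is empty, so FOLLOW(<L>) ⊇ FOLLOW(<G>) = {$}. Thus FOLLOW(<L>) = {$}.
For <L> → u u: FIRST(u u) = {u}, so it goes in M[<L>, t] for t ∈ {u}.
For <L> → r s <L>: FIRST(r s <L>) = {r}, so it goes in M[<L>, t] for t ∈ {r}.
For <L> → ε: FIRST(ε) = {ε}, so it goes in M[<L>, t] for t ∈ {}; since ε ∈ FIRST, also for every t ∈ FOLLOW(<L>) = {$}.

<L> → r s <L>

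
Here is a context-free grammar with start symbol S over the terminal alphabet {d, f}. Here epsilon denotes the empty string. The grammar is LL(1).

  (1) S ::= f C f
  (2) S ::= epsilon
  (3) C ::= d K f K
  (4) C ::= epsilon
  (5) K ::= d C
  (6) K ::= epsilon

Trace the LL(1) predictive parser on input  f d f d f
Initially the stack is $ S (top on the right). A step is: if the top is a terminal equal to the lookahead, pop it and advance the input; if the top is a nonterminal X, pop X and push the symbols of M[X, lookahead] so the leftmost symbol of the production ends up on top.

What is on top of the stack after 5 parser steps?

f

step 1: stack=$ S  input=f d f d f $  — expand S ::= f C f
step 2: stack=$ f C f  input=f d f d f $  — match f
step 3: stack=$ f C  input=d f d f $  — expand C ::= d K f K
step 4: stack=$ f K f K d  input=d f d f $  — match d
step 5: stack=$ f K f K  input=f d f $  — expand K ::= epsilon
Stack after step 5: $ f K f (top = f).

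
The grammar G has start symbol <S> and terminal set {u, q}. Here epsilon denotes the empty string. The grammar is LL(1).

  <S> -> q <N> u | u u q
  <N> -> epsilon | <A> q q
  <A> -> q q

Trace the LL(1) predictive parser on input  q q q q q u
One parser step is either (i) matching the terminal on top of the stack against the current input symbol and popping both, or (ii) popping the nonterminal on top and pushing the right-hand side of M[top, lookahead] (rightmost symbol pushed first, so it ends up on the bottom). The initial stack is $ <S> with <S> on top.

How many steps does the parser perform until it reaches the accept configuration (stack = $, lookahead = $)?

step 1: stack=$ <S>  input=q q q q q u $  — expand <S> -> q <N> u
step 2: stack=$ u <N> q  input=q q q q q u $  — match q
step 3: stack=$ u <N>  input=q q q q u $  — expand <N> -> <A> q q
step 4: stack=$ u q q <A>  input=q q q q u $  — expand <A> -> q q
step 5: stack=$ u q q q q  input=q q q q u $  — match q
step 6: stack=$ u q q q  input=q q q u $  — match q
step 7: stack=$ u q q  input=q q u $  — match q
step 8: stack=$ u q  input=q u $  — match q
step 9: stack=$ u  input=u $  — match u
Accept reached after 9 steps.

9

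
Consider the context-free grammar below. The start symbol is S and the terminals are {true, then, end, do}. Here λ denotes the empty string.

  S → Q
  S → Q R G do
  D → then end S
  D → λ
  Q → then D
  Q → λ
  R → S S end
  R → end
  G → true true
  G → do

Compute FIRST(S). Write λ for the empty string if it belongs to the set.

FIRST(D) = {λ, then}
FIRST(Q) = {λ, then}
FIRST(G) = {do, true}
FIRST(S) = {λ, end, then}  (via Q, Q R G do)
FIRST(R) = {end, then}  (via S S end)

{λ, end, then}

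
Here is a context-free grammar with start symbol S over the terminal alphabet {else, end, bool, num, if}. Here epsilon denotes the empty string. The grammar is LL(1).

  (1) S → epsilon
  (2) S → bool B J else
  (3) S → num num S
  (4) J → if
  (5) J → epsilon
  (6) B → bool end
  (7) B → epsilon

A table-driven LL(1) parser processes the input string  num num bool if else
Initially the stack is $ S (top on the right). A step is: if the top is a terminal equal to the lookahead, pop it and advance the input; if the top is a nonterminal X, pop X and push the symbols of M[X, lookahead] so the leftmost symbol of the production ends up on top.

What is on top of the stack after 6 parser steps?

step 1: stack=$ S  input=num num bool if else $  — expand S → num num S
step 2: stack=$ S num num  input=num num bool if else $  — match num
step 3: stack=$ S num  input=num bool if else $  — match num
step 4: stack=$ S  input=bool if else $  — expand S → bool B J else
step 5: stack=$ else J B bool  input=bool if else $  — match bool
step 6: stack=$ else J B  input=if else $  — expand B → epsilon
Stack after step 6: $ else J (top = J).

J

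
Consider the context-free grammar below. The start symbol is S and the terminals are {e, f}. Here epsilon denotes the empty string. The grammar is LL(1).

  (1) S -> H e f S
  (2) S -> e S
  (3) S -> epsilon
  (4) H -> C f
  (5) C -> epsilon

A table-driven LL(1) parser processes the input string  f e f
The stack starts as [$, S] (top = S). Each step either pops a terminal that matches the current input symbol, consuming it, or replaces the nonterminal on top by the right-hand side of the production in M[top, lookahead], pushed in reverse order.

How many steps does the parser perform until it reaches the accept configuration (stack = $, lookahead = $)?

7

step 1: stack=$ S  input=f e f $  — expand S -> H e f S
step 2: stack=$ S f e H  input=f e f $  — expand H -> C f
step 3: stack=$ S f e f C  input=f e f $  — expand C -> epsilon
step 4: stack=$ S f e f  input=f e f $  — match f
step 5: stack=$ S f e  input=e f $  — match e
step 6: stack=$ S f  input=f $  — match f
step 7: stack=$ S  input=$  — expand S -> epsilon
Accept reached after 7 steps.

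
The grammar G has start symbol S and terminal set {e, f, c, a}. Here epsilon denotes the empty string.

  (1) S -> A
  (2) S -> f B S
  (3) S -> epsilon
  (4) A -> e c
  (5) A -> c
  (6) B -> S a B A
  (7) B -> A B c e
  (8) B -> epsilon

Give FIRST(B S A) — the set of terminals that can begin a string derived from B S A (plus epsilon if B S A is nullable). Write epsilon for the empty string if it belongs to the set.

FIRST(A) = {c, e}
FIRST(S) = {epsilon, c, e, f}  (via A)
FIRST(B) = {epsilon, a, c, e, f}  (via S a B A, A B c e)
FIRST(B S A): take FIRST of each symbol in turn, carrying on past any symbol whose FIRST contains epsilon; result {a, c, e, f}.

{a, c, e, f}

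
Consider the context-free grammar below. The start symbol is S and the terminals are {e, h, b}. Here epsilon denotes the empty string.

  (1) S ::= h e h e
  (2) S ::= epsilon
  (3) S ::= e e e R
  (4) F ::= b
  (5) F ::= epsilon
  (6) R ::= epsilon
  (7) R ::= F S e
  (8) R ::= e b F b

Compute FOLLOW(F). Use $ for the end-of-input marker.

{b, e, h}

FIRST(S) = {epsilon, e, h}
FIRST(F) = {epsilon, b}
FIRST(R) = {epsilon, b, e, h}  (via F S e)
FOLLOW(S) includes $ since S is the start symbol.
FOLLOW(S): in R::=F S e, S is followed by e with FIRST {e}. Thus FOLLOW(S) = {$, e}.
FOLLOW(F): in R::=F S e, F is followed by S e with FIRST {e, h}; in R::=e b F b, F is followed by b with FIRST {b}. Thus FOLLOW(F) = {b, e, h}.
FOLLOW(R): in S::=e e e R, the suffix after R is empty, so FOLLOW(R) ⊇ FOLLOW(S) = {$, e}. Thus FOLLOW(R) = {$, e}.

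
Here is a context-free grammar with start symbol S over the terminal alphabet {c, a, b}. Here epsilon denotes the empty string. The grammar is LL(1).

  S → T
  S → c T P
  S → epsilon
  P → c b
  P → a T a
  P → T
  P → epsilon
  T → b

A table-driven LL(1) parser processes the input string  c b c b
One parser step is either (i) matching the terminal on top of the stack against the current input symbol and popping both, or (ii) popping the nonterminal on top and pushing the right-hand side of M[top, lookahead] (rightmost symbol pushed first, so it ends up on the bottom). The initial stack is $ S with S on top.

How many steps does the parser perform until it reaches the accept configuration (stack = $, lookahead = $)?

step 1: stack=$ S  input=c b c b $  — expand S → c T P
step 2: stack=$ P T c  input=c b c b $  — match c
step 3: stack=$ P T  input=b c b $  — expand T → b
step 4: stack=$ P b  input=b c b $  — match b
step 5: stack=$ P  input=c b $  — expand P → c b
step 6: stack=$ b c  input=c b $  — match c
step 7: stack=$ b  input=b $  — match b
Accept reached after 7 steps.

7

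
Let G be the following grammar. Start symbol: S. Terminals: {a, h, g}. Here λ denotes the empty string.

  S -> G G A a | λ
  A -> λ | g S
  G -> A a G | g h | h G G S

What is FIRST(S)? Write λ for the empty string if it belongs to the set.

FIRST(A): from A->λ we get {λ}; from A->g S we get {g}. So FIRST(A) = {λ, g}.
FIRST(G): from G->A a G we get {a, g}; from G->g h we get {g}; from G->h G G S we get {h}. So FIRST(G) = {a, g, h}.
FIRST(S): from S->G G A a we get {a, g, h}; from S->λ we get {λ}. So FIRST(S) = {λ, a, g, h}.

{λ, a, g, h}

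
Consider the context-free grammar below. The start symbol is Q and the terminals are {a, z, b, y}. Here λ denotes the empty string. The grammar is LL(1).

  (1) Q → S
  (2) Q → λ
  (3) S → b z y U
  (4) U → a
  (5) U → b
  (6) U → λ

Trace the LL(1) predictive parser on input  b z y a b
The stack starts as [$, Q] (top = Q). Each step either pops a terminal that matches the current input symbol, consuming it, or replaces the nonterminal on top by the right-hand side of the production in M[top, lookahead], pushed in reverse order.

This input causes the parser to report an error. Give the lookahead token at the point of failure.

b

     Stack      Input        Action
  1  $ Q        b z y a b $  expand Q → S
  2  $ S        b z y a b $  expand S → b z y U
  3  $ U y z b  b z y a b $  match b
  4  $ U y z    z y a b $    match z
  5  $ U y      y a b $      match y
  6  $ U        a b $        expand U → a
  7  $ a        a b $        match a
  8  $          b $          error: stack empty but input remains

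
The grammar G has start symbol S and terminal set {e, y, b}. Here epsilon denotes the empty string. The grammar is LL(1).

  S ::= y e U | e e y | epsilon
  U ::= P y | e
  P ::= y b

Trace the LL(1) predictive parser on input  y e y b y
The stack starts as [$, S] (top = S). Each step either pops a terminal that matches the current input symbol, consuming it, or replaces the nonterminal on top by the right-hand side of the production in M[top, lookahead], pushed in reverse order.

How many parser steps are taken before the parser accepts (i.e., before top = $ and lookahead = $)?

8

step 1: stack=$ S  input=y e y b y $  — expand S ::= y e U
step 2: stack=$ U e y  input=y e y b y $  — match y
step 3: stack=$ U e  input=e y b y $  — match e
step 4: stack=$ U  input=y b y $  — expand U ::= P y
step 5: stack=$ y P  input=y b y $  — expand P ::= y b
step 6: stack=$ y b y  input=y b y $  — match y
step 7: stack=$ y b  input=b y $  — match b
step 8: stack=$ y  input=y $  — match y
Accept reached after 8 steps.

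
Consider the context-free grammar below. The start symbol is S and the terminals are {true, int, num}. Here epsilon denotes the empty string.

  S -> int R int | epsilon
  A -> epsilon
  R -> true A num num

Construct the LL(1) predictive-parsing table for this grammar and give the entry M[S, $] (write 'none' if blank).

FIRST(S) = {epsilon, int}
FIRST(A) = {epsilon}
FIRST(R) = {true}
FOLLOW(S) includes $ since S is the start symbol.
FOLLOW(S): S appears on no right-hand side. Thus FOLLOW(S) = {$}.
For S -> int R int: FIRST(int R int) = {int}, so it goes in M[S, t] for t ∈ {int}.
For S -> epsilon: FIRST(epsilon) = {epsilon}, so it goes in M[S, t] for t ∈ {}; since epsilon ∈ FIRST, also for every t ∈ FOLLOW(S) = {$}.

S -> epsilon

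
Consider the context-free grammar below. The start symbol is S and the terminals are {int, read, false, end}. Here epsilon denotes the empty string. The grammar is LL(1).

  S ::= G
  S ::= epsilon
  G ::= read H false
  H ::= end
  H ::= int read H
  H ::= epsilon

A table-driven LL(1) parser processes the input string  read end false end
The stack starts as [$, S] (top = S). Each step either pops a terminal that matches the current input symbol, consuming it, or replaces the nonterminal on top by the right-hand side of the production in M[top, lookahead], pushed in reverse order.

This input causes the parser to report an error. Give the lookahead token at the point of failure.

end

step 1: stack=$ S  input=read end false end $  — expand S ::= G
step 2: stack=$ G  input=read end false end $  — expand G ::= read H false
step 3: stack=$ false H read  input=read end false end $  — match read
step 4: stack=$ false H  input=end false end $  — expand H ::= end
step 5: stack=$ false end  input=end false end $  — match end
step 6: stack=$ false  input=false end $  — match false
step 7: stack=$  input=end $  — error: stack empty but input remains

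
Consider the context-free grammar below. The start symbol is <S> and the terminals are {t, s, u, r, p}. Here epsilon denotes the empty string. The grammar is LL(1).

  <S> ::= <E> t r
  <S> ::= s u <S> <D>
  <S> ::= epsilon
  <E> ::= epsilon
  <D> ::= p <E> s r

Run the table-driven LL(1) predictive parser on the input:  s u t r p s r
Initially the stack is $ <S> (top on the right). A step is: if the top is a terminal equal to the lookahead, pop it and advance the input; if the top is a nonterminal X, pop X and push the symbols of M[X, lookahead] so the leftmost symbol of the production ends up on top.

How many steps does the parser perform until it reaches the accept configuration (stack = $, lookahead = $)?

step 1: stack=$ <S>  input=s u t r p s r $  — expand <S> ::= s u <S> <D>
step 2: stack=$ <D> <S> u s  input=s u t r p s r $  — match s
step 3: stack=$ <D> <S> u  input=u t r p s r $  — match u
step 4: stack=$ <D> <S>  input=t r p s r $  — expand <S> ::= <E> t r
step 5: stack=$ <D> r t <E>  input=t r p s r $  — expand <E> ::= epsilon
step 6: stack=$ <D> r t  input=t r p s r $  — match t
step 7: stack=$ <D> r  input=r p s r $  — match r
step 8: stack=$ <D>  input=p s r $  — expand <D> ::= p <E> s r
step 9: stack=$ r s <E> p  input=p s r $  — match p
step 10: stack=$ r s <E>  input=s r $  — expand <E> ::= epsilon
step 11: stack=$ r s  input=s r $  — match s
step 12: stack=$ r  input=r $  — match r
Accept reached after 12 steps.

12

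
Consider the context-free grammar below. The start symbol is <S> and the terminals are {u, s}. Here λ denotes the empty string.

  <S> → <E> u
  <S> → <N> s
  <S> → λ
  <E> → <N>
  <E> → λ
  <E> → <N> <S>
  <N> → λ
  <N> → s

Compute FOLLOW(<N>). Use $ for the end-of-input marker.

{s, u}

FIRST(<N>) = {λ, s}
FIRST(<S>) = {λ, s, u}  (via <E> u, <N> s)
FIRST(<E>) = {λ, s, u}  (via <N>, <N> <S>)
FOLLOW(<S>) includes $ since <S> is the start symbol.
FOLLOW(<E>): in <S>→<E> u, <E> is followed by u with FIRST {u}. Thus FOLLOW(<E>) = {u}.
FOLLOW(<S>): in <E>→<N> <S>, the suffix after <S> is empty, so FOLLOW(<S>) ⊇ FOLLOW(<E>) = {u}. Thus FOLLOW(<S>) = {$, u}.
FOLLOW(<N>): in <S>→<N> s, <N> is followed by s with FIRST {s}; in <E>→<N>, the suffix after <N> is empty, so FOLLOW(<N>) ⊇ FOLLOW(<E>) = {u}; in <E>→<N> <S>, <N> is followed by <S> with FIRST {λ, s, u}; in <E>→<N> <S>, the suffix after <N> is nullable, so FOLLOW(<N>) ⊇ FOLLOW(<E>) = {u}. Thus FOLLOW(<N>) = {s, u}.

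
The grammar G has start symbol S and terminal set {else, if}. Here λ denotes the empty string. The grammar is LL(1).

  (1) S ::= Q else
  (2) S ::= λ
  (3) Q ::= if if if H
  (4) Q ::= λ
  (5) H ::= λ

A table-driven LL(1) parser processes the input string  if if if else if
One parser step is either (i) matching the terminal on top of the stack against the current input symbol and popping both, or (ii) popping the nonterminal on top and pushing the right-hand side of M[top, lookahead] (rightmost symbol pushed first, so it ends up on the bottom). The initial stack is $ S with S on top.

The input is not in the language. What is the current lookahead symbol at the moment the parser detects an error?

step 1: stack=$ S  input=if if if else if $  — expand S ::= Q else
step 2: stack=$ else Q  input=if if if else if $  — expand Q ::= if if if H
step 3: stack=$ else H if if if  input=if if if else if $  — match if
step 4: stack=$ else H if if  input=if if else if $  — match if
step 5: stack=$ else H if  input=if else if $  — match if
step 6: stack=$ else H  input=else if $  — expand H ::= λ
step 7: stack=$ else  input=else if $  — match else
step 8: stack=$  input=if $  — error: stack empty but input remains

if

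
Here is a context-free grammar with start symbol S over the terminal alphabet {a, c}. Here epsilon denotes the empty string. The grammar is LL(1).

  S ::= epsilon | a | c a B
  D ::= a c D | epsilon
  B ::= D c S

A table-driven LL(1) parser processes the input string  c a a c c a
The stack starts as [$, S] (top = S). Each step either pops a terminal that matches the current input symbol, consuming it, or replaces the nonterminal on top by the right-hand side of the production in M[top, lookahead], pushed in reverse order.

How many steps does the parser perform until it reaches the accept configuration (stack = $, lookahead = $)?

      Stack        Input          Action
   1  $ S          c a a c c a $  expand S ::= c a B
   2  $ B a c      c a a c c a $  match c
   3  $ B a        a a c c a $    match a
   4  $ B          a c c a $      expand B ::= D c S
   5  $ S c D      a c c a $      expand D ::= a c D
   6  $ S c D c a  a c c a $      match a
   7  $ S c D c    c c a $        match c
   8  $ S c D      c a $          expand D ::= epsilon
   9  $ S c        c a $          match c
  10  $ S          a $            expand S ::= a
  11  $ a          a $            match a
Accept reached after 11 steps.

11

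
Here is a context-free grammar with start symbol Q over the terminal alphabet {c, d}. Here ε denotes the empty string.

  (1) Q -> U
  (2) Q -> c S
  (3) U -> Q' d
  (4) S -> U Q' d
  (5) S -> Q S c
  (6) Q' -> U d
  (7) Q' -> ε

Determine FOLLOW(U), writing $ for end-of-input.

{$, c, d}

FIRST(Q): from Q->U we get {d}; from Q->c S we get {c}. So FIRST(Q) = {c, d}.
FIRST(U): from U->Q' d we get {d}. So FIRST(U) = {d}.
FIRST(S): from S->U Q' d we get {d}; from S->Q S c we get {c, d}. So FIRST(S) = {c, d}.
FIRST(Q'): from Q'->U d we get {d}; from Q'->ε we get {ε}. So FIRST(Q') = {ε, d}.
FOLLOW(Q) includes $ since Q is the start symbol.
FOLLOW(Q): in S->Q S c, Q is followed by S c with FIRST {c, d}. Thus FOLLOW(Q) = {$, c, d}.
FOLLOW(U): in Q->U, the suffix after U is empty, so FOLLOW(U) ⊇ FOLLOW(Q) = {$, c, d}; in S->U Q' d, U is followed by Q' d with FIRST {d}; in Q'->U d, U is followed by d with FIRST {d}. Thus FOLLOW(U) = {$, c, d}.
FOLLOW(S): in Q->c S, the suffix after S is empty, so FOLLOW(S) ⊇ FOLLOW(Q) = {$, c, d}; in S->Q S c, S is followed by c with FIRST {c}. Thus FOLLOW(S) = {$, c, d}.
FOLLOW(Q'): in U->Q' d, Q' is followed by d with FIRST {d}; in S->U Q' d, Q' is followed by d with FIRST {d}. Thus FOLLOW(Q') = {d}.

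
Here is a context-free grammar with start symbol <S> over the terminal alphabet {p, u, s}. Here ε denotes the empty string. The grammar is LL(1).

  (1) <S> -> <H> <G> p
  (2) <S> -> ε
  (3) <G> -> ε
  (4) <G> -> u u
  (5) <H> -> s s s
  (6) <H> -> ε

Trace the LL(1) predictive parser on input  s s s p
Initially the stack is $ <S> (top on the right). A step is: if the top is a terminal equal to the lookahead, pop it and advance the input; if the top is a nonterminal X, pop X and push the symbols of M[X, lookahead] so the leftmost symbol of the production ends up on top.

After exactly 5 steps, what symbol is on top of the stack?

step 1: stack=$ <S>  input=s s s p $  — expand <S> -> <H> <G> p
step 2: stack=$ p <G> <H>  input=s s s p $  — expand <H> -> s s s
step 3: stack=$ p <G> s s s  input=s s s p $  — match s
step 4: stack=$ p <G> s s  input=s s p $  — match s
step 5: stack=$ p <G> s  input=s p $  — match s
Stack after step 5: $ p <G> (top = <G>).

<G>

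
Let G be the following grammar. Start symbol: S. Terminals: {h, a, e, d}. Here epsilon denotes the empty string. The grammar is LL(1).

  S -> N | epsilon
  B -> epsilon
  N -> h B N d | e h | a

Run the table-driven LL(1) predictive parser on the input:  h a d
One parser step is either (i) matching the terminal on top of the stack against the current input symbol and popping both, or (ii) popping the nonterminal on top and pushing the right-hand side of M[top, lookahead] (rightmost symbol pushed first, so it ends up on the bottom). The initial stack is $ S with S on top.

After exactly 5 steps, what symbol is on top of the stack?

a

step 1: stack=$ S  input=h a d $  — expand S -> N
step 2: stack=$ N  input=h a d $  — expand N -> h B N d
step 3: stack=$ d N B h  input=h a d $  — match h
step 4: stack=$ d N B  input=a d $  — expand B -> epsilon
step 5: stack=$ d N  input=a d $  — expand N -> a
Stack after step 5: $ d a (top = a).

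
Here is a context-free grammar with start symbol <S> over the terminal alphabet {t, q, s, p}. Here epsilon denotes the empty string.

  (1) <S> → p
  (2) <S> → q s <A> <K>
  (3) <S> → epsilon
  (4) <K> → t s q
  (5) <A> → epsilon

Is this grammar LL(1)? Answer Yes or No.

FIRST(<S>) = {epsilon, p, q}
FIRST(<K>) = {t}
FIRST(<A>) = {epsilon}
FOLLOW(<S>) = {$}
FOLLOW(<K>) = {$}
FOLLOW(<A>) = {t}
Each cell of M receives at most one production.

Yes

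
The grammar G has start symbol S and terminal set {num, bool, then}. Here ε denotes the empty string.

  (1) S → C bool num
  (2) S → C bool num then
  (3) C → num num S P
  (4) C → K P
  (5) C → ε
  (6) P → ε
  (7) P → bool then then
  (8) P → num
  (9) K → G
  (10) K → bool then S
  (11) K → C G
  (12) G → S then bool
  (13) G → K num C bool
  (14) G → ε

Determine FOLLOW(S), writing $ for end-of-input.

FIRST(P): from P→ε we get {ε}; from P→bool then then we get {bool}; from P→num we get {num}. So FIRST(P) = {ε, bool, num}.
FIRST(S): from S→C bool num we get {bool, num}; from S→C bool num then we get {bool, num}. So FIRST(S) = {bool, num}.
FIRST(C): from C→num num S P we get {num}; from C→K P we get {ε, bool, num}; from C→ε we get {ε}. So FIRST(C) = {ε, bool, num}.
FIRST(K): from K→G we get {ε, bool, num}; from K→bool then S we get {bool}; from K→C G we get {ε, bool, num}. So FIRST(K) = {ε, bool, num}.
FIRST(G): from G→S then bool we get {bool, num}; from G→K num C bool we get {bool, num}; from G→ε we get {ε}. So FIRST(G) = {ε, bool, num}.
FOLLOW(S) includes $ since S is the start symbol.
FOLLOW(S): in C→num num S P, S is followed by P with FIRST {ε, bool, num}; in C→num num S P, the suffix after S is nullable, so FOLLOW(S) ⊇ FOLLOW(C) = {bool, num}; in K→bool then S, the suffix after S is empty, so FOLLOW(S) ⊇ FOLLOW(K) = {bool, num}; in G→S then bool, S is followed by then bool with FIRST {then}. Thus FOLLOW(S) = {$, bool, num, then}.
FOLLOW(C): in S→C bool num, C is followed by bool num with FIRST {bool}; in S→C bool num then, C is followed by bool num then with FIRST {bool}; in K→C G, C is followed by G with FIRST {ε, bool, num}; in K→C G, the suffix after C is nullable, so FOLLOW(C) ⊇ FOLLOW(K) = {bool, num}; in G→K num C bool, C is followed by bool with FIRST {bool}. Thus FOLLOW(C) = {bool, num}.
FOLLOW(P): in C→num num S P, the suffix after P is empty, so FOLLOW(P) ⊇ FOLLOW(C) = {bool, num}; in C→K P, the suffix after P is empty, so FOLLOW(P) ⊇ FOLLOW(C) = {bool, num}. Thus FOLLOW(P) = {bool, num}.
FOLLOW(K): in C→K P, K is followed by P with FIRST {ε, bool, num}; in C→K P, the suffix after K is nullable, so FOLLOW(K) ⊇ FOLLOW(C) = {bool, num}; in G→K num C bool, K is followed by num C bool with FIRST {num}. Thus FOLLOW(K) = {bool, num}.
FOLLOW(G): in K→G, the suffix after G is empty, so FOLLOW(G) ⊇ FOLLOW(K) = {bool, num}; in K→C G, the suffix after G is empty, so FOLLOW(G) ⊇ FOLLOW(K) = {bool, num}. Thus FOLLOW(G) = {bool, num}.

{$, bool, num, then}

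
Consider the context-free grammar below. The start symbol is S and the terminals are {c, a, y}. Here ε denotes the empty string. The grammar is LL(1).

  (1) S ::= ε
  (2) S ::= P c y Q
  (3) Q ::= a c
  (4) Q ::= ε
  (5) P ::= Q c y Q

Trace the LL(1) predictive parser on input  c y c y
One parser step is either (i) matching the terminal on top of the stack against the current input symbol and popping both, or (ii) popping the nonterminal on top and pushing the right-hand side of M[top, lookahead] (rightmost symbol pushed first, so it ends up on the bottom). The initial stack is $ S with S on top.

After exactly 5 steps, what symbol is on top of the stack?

step 1: stack=$ S  input=c y c y $  — expand S ::= P c y Q
step 2: stack=$ Q y c P  input=c y c y $  — expand P ::= Q c y Q
step 3: stack=$ Q y c Q y c Q  input=c y c y $  — expand Q ::= ε
step 4: stack=$ Q y c Q y c  input=c y c y $  — match c
step 5: stack=$ Q y c Q y  input=y c y $  — match y
Stack after step 5: $ Q y c Q (top = Q).

Q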